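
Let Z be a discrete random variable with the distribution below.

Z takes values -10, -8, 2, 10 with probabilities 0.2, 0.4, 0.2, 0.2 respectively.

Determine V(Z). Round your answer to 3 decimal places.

E[Z] = (-10)(0.2) + (-8)(0.4) + (2)(0.2) + (10)(0.2) = -2.8
E[Z²] = (-10)²(0.2) + (-8)²(0.4) + (2)²(0.2) + (10)²(0.2) = 66.4
V(Z) = E[Z²] − (E[Z])² = 66.4 − (-2.8)² = 58.56

58.560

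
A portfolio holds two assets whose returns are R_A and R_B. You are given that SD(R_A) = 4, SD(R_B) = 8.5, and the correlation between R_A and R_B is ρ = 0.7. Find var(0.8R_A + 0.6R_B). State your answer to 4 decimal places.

var(R_A) = (4)² = 16;  var(R_B) = (8.5)² = 72.25
Cov(R_A,R_B) = ρ·SD(R_A)·SD(R_B) = 0.7·4·8.5 = 23.8
var(0.8R_A + 0.6R_B) = (0.8)²·var(R_A) + (0.6)²·var(R_B) + 2·(0.8)·(0.6)·Cov(R_A,R_B)
= 0.64·16 + 0.36·72.25 + 0.96·23.8 = 59.098

59.0980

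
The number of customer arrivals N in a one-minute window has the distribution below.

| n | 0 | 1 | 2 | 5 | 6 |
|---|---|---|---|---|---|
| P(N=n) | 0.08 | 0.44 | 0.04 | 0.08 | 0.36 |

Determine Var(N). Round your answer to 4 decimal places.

E[N] = (0)(0.08) + (1)(0.44) + (2)(0.04) + (5)(0.08) + (6)(0.36) = 3.08
E[N²] = (0)²(0.08) + (1)²(0.44) + (2)²(0.04) + (5)²(0.08) + (6)²(0.36) = 15.56
Var(N) = E[N²] − (E[N])² = 15.56 − (3.08)² = 6.0736

6.0736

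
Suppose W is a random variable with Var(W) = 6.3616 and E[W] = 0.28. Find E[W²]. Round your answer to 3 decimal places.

E[W²] = Var(W) + (E[W])² = 6.3616 + (0.28)² = 6.44

6.440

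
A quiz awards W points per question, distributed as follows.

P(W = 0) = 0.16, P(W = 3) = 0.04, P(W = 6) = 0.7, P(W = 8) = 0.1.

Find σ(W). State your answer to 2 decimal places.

E[W] = (0)(0.16) + (3)(0.04) + (6)(0.7) + (8)(0.1) = 5.12
E[W²] = (0)²(0.16) + (3)²(0.04) + (6)²(0.7) + (8)²(0.1) = 31.96
var(W) = E[W²] − (E[W])² = 31.96 − (5.12)² = 5.7456
σ(W) = √5.7456 ≈ 2.40

2.40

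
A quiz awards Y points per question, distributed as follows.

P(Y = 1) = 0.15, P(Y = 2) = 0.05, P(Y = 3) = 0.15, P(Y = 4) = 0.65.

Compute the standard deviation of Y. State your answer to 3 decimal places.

1.100

E[Y] = (1)(0.15) + (2)(0.05) + (3)(0.15) + (4)(0.65) = 3.3
E[Y²] = (1)²(0.15) + (2)²(0.05) + (3)²(0.15) + (4)²(0.65) = 12.1
V(Y) = E[Y²] − (E[Y])² = 12.1 − (3.3)² = 1.21
σ(Y) = √1.21 ≈ 1.100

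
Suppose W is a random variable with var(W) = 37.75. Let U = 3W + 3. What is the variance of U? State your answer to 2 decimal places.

339.75

var(3W + 3) = (3)²·var(W) = 9·37.75 = 339.75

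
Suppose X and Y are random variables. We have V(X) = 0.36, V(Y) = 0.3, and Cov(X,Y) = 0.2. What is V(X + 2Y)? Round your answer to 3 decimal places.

V(X + 2Y) = (1)²·V(X) + (2)²·V(Y) + 2·(1)·(2)·Cov(X,Y)
= 1·0.36 + 4·0.3 + 4·0.2 = 2.36

2.360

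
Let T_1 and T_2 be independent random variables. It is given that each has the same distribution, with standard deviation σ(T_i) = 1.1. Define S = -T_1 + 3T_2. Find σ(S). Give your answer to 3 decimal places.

Var(T_i) = (1.1)² = 1.21
By independence, Var(S) = (-1)²Var(T_1) + (3)²Var(T_2)
= (-1)²·1.21 + (3)²·1.21 = 12.1
σ(S) = √12.1 ≈ 3.479

3.479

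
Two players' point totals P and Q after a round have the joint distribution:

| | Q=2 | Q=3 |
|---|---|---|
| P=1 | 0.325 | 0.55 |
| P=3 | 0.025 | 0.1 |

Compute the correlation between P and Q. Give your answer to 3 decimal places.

E[P] = 1.25,  E[Q] = 2.65
E[PQ] = 3.35
Cov(P,Q) = E[PQ] − E[P]E[Q] = 3.35 − (1.25)(2.65) = 0.0375
var(P) = 0.4375,  var(Q) = 0.2275
ρ = 0.0375 / √(0.4375·0.2275) ≈ 0.119

0.119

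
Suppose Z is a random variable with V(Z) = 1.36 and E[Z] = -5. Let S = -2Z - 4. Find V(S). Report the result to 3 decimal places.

V(-2Z - 4) = (-2)²·V(Z) = 4·1.36 = 5.44

5.440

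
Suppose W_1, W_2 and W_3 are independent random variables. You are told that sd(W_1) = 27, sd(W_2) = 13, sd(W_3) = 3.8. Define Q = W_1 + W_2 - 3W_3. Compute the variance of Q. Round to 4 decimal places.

1027.9600

V(W_1) = 729, V(W_2) = 169, V(W_3) = 14.44
By independence, V(Q) = (1)²V(W_1) + (1)²V(W_2) + (-3)²V(W_3)
= (1)²·729 + (1)²·169 + (-3)²·14.44 = 1027.96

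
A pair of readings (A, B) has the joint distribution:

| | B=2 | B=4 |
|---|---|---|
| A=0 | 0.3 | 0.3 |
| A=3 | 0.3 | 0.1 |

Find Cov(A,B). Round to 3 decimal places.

-0.360

E[A] = 1.2,  E[B] = 2.8
E[AB] = 3
Cov(A,B) = E[AB] − E[A]E[B] = 3 − (1.2)(2.8) = -0.36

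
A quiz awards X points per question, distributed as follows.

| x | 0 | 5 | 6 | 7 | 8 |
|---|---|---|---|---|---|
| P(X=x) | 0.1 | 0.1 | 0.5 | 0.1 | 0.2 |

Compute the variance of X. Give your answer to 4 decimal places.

4.5600

E[X] = (0)(0.1) + (5)(0.1) + (6)(0.5) + (7)(0.1) + (8)(0.2) = 5.8
E[X²] = (0)²(0.1) + (5)²(0.1) + (6)²(0.5) + (7)²(0.1) + (8)²(0.2) = 38.2
Var(X) = E[X²] − (E[X])² = 38.2 − (5.8)² = 4.56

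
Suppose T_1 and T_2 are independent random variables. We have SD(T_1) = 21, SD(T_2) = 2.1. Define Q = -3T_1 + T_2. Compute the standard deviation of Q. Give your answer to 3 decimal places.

63.035

V(T_1) = 441, V(T_2) = 4.41
By independence, V(Q) = (-3)²V(T_1) + (1)²V(T_2)
= (-3)²·441 + (1)²·4.41 = 3973.41
SD(Q) = √3973.41 ≈ 63.035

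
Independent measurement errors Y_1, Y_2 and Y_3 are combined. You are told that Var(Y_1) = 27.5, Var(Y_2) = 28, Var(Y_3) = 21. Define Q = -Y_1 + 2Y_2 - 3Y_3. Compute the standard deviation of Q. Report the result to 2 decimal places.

18.12

By independence, Var(Q) = (-1)²Var(Y_1) + (2)²Var(Y_2) + (-3)²Var(Y_3)
= (-1)²·27.5 + (2)²·28 + (-3)²·21 = 328.5
σ(Q) = √328.5 ≈ 18.12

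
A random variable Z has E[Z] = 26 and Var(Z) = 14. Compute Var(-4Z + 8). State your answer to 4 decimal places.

Var(-4Z + 8) = (-4)²·Var(Z) = 16·14 = 224

224.0000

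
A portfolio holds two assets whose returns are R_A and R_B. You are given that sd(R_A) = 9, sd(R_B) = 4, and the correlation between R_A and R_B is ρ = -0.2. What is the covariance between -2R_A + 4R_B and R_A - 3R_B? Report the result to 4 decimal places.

-426.0000

V(R_A) = (9)² = 81;  V(R_B) = (4)² = 16
Cov(R_A,R_B) = ρ·sd(R_A)·sd(R_B) = -0.2·9·4 = -7.2
Cov(-2R_A + 4R_B, R_A - 3R_B) = (-2)(1)V(R_A) + (4)(-3)V(R_B) + [(-2)(-3) + (4)(1)]Cov(R_A,R_B)
= -2·81 + -12·16 + 10·-7.2 = -426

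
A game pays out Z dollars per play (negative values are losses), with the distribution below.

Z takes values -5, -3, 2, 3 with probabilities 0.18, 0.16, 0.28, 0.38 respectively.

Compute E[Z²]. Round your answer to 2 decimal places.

10.48

E[Z²] = (-5)²(0.18) + (-3)²(0.16) + (2)²(0.28) + (3)²(0.38) = 10.48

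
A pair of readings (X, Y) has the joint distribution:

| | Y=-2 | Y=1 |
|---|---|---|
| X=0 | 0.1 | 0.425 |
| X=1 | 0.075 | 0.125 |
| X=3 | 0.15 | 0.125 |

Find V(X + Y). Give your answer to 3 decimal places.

E[X] = 1.025,  E[Y] = 0.025,  E[XY] = -0.55
V(X) = 2.675 − (1.025)² = 1.624375;  V(Y) = 1.975 − (0.025)² = 1.974375
cov(X,Y) = -0.55 − (1.025)(0.025) = -0.575625
V(X + Y) = (1)²·1.624375 + (1)²·1.974375 + 2·(1)·(1)·-0.575625 = 2.4475

2.448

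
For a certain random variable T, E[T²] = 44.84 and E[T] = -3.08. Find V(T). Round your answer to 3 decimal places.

V(T) = 44.84 − (-3.08)² = 35.3536

35.354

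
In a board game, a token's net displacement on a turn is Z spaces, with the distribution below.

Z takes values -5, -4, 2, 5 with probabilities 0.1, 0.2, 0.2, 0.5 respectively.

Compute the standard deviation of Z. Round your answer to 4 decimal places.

E[Z] = (-5)(0.1) + (-4)(0.2) + (2)(0.2) + (5)(0.5) = 1.6
E[Z²] = (-5)²(0.1) + (-4)²(0.2) + (2)²(0.2) + (5)²(0.5) = 19
Var(Z) = E[Z²] − (E[Z])² = 19 − (1.6)² = 16.44
sd(Z) = √16.44 ≈ 4.0546

4.0546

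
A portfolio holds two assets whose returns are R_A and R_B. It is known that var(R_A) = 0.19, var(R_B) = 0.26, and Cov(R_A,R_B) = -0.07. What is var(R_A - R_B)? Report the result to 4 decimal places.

0.5900

var(R_A - R_B) = (1)²·var(R_A) + (-1)²·var(R_B) + 2·(1)·(-1)·Cov(R_A,R_B)
= 1·0.19 + 1·0.26 + -2·-0.07 = 0.59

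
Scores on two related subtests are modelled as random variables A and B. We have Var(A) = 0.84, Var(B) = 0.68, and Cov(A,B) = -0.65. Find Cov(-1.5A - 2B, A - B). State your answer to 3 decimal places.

Cov(-1.5A - 2B, A - B) = (-1.5)(1)Var(A) + (-2)(-1)Var(B) + [(-1.5)(-1) + (-2)(1)]Cov(A,B)
= -1.5·0.84 + 2·0.68 + -0.5·-0.65 = 0.425

0.425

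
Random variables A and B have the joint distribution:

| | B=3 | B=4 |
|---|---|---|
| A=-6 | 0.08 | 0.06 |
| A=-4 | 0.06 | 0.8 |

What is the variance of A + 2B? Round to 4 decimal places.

1.4464

E[A] = -4.28,  E[B] = 3.86,  E[AB] = -16.4
V(A) = 18.8 − (-4.28)² = 0.4816;  V(B) = 15.02 − (3.86)² = 0.1204
Cov(A,B) = -16.4 − (-4.28)(3.86) = 0.1208
V(A + 2B) = (1)²·0.4816 + (2)²·0.1204 + 2·(1)·(2)·0.1208 = 1.4464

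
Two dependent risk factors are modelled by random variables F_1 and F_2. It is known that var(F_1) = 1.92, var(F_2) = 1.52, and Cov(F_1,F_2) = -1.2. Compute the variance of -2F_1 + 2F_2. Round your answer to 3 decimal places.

var(-2F_1 + 2F_2) = (-2)²·var(F_1) + (2)²·var(F_2) + 2·(-2)·(2)·Cov(F_1,F_2)
= 4·1.92 + 4·1.52 + -8·-1.2 = 23.36

23.360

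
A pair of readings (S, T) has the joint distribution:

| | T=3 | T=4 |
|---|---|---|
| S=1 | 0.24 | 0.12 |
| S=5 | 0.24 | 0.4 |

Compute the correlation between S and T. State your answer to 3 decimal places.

E[S] = 3.56,  E[T] = 3.52
E[ST] = 12.8
Cov(S,T) = E[ST] − E[S]E[T] = 12.8 − (3.56)(3.52) = 0.2688
Var(S) = 3.6864,  Var(T) = 0.2496
ρ = 0.2688 / √(3.6864·0.2496) ≈ 0.280

0.280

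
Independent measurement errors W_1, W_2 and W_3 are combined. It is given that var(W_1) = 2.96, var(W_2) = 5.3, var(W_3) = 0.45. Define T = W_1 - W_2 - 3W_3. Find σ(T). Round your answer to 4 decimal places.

By independence, var(T) = (1)²var(W_1) + (-1)²var(W_2) + (-3)²var(W_3)
= (1)²·2.96 + (-1)²·5.3 + (-3)²·0.45 = 12.31
σ(T) = √12.31 ≈ 3.5086

3.5086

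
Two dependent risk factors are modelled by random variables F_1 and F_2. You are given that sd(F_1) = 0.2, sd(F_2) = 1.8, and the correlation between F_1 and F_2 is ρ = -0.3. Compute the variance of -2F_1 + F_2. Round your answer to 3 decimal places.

Var(F_1) = (0.2)² = 0.04;  Var(F_2) = (1.8)² = 3.24
Cov(F_1,F_2) = ρ·sd(F_1)·sd(F_2) = -0.3·0.2·1.8 = -0.108
Var(-2F_1 + F_2) = (-2)²·Var(F_1) + (1)²·Var(F_2) + 2·(-2)·(1)·Cov(F_1,F_2)
= 4·0.04 + 1·3.24 + -4·-0.108 = 3.832

3.832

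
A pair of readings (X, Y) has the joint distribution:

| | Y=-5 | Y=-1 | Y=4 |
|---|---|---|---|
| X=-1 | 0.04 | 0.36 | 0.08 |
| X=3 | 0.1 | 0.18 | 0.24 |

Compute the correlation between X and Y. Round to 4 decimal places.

0.1714

E[X] = 1.08,  E[Y] = 0.04
E[XY] = 1.08
Cov(X,Y) = E[XY] − E[X]E[Y] = 1.08 − (1.08)(0.04) = 1.0368
var(X) = 3.9936,  var(Y) = 9.1584
ρ = 1.0368 / √(3.9936·9.1584) ≈ 0.1714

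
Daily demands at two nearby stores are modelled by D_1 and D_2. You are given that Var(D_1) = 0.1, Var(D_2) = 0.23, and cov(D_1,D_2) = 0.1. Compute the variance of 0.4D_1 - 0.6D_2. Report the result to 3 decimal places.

Var(0.4D_1 - 0.6D_2) = (0.4)²·Var(D_1) + (-0.6)²·Var(D_2) + 2·(0.4)·(-0.6)·cov(D_1,D_2)
= 0.16·0.1 + 0.36·0.23 + -0.48·0.1 = 0.0508

0.051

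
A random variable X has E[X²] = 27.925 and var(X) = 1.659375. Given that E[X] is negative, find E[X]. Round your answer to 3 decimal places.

-5.125

(E[X])² = E[X²] − var(X) = 27.925 − 1.659375 = 26.265625
E[X] = −√26.265625 = -5.125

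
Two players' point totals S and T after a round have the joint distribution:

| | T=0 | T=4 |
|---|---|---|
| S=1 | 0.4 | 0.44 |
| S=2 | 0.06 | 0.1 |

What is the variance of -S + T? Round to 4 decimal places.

E[S] = 1.16,  E[T] = 2.16,  E[ST] = 2.56
var(S) = 1.48 − (1.16)² = 0.1344;  var(T) = 8.64 − (2.16)² = 3.9744
cov(S,T) = 2.56 − (1.16)(2.16) = 0.0544
var(-S + T) = (-1)²·0.1344 + (1)²·3.9744 + 2·(-1)·(1)·0.0544 = 4

4.0000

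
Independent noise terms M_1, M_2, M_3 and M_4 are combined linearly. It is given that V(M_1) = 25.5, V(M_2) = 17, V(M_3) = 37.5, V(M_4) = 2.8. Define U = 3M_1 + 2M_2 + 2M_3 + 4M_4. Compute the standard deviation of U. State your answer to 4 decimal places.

22.1878

By independence, V(U) = (3)²V(M_1) + (2)²V(M_2) + (2)²V(M_3) + (4)²V(M_4)
= (3)²·25.5 + (2)²·17 + (2)²·37.5 + (4)²·2.8 = 492.3
SD(U) = √492.3 ≈ 22.1878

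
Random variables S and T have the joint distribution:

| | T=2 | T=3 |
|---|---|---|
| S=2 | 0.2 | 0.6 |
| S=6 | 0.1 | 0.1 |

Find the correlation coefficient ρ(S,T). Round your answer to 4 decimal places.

E[S] = 2.8,  E[T] = 2.7
E[ST] = 7.4
cov(S,T) = E[ST] − E[S]E[T] = 7.4 − (2.8)(2.7) = -0.16
Var(S) = 2.56,  Var(T) = 0.21
ρ = -0.16 / √(2.56·0.21) ≈ -0.2182

-0.2182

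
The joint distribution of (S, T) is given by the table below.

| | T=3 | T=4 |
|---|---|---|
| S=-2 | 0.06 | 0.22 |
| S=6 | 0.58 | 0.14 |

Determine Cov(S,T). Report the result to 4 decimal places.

-0.9536

E[S] = 3.76,  E[T] = 3.36
E[ST] = 11.68
Cov(S,T) = E[ST] − E[S]E[T] = 11.68 − (3.76)(3.36) = -0.9536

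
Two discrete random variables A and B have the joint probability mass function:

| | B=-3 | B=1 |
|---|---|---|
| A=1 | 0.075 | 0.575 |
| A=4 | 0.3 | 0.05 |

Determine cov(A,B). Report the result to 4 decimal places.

-2.0250

E[A] = 2.05,  E[B] = -0.5
E[AB] = -3.05
cov(A,B) = E[AB] − E[A]E[B] = -3.05 − (2.05)(-0.5) = -2.025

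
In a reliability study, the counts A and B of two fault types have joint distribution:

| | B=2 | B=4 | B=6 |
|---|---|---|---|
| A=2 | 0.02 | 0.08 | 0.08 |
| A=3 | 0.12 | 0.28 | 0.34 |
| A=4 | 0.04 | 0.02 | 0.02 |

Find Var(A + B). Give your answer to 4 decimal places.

E[A] = 2.9,  E[B] = 4.52,  E[AB] = 13
Var(A) = 8.66 − (2.9)² = 0.25;  Var(B) = 22.64 − (4.52)² = 2.2096
cov(A,B) = 13 − (2.9)(4.52) = -0.108
Var(A + B) = (1)²·0.25 + (1)²·2.2096 + 2·(1)·(1)·-0.108 = 2.2436

2.2436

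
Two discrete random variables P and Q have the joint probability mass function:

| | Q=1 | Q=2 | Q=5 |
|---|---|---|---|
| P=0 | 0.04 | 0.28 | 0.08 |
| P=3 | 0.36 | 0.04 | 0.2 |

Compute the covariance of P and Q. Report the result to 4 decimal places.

-0.0720

E[P] = 1.8,  E[Q] = 2.44
E[PQ] = 4.32
Cov(P,Q) = E[PQ] − E[P]E[Q] = 4.32 − (1.8)(2.44) = -0.072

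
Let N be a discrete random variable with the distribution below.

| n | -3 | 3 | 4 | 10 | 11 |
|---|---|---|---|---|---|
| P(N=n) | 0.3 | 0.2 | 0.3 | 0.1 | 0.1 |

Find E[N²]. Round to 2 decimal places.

31.40

E[N²] = (-3)²(0.3) + (3)²(0.2) + (4)²(0.3) + (10)²(0.1) + (11)²(0.1) = 31.4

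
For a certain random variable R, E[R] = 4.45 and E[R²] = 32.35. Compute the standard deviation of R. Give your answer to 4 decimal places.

3.5422

Var(R) = 32.35 − (4.45)² = 12.5475
σ(R) = √12.5475 ≈ 3.5422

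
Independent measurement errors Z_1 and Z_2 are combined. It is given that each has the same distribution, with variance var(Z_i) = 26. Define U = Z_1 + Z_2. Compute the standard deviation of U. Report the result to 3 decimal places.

By independence, var(U) = (1)²var(Z_1) + (1)²var(Z_2)
= (1)²·26 + (1)²·26 = 52
sd(U) = √52 ≈ 7.211

7.211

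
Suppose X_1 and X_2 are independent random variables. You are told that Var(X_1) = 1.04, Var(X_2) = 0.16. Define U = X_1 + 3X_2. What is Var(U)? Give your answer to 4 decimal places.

2.4800

By independence, Var(U) = (1)²Var(X_1) + (3)²Var(X_2)
= (1)²·1.04 + (3)²·0.16 = 2.48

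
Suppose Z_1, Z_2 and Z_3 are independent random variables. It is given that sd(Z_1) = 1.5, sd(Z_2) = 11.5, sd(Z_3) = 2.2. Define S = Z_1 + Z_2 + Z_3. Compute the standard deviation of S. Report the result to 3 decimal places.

11.804

V(Z_1) = 2.25, V(Z_2) = 132.25, V(Z_3) = 4.84
By independence, V(S) = (1)²V(Z_1) + (1)²V(Z_2) + (1)²V(Z_3)
= (1)²·2.25 + (1)²·132.25 + (1)²·4.84 = 139.34
sd(S) = √139.34 ≈ 11.804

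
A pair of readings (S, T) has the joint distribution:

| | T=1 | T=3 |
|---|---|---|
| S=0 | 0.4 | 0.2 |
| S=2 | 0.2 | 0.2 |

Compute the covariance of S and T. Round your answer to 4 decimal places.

0.1600

E[S] = 0.8,  E[T] = 1.8
E[ST] = 1.6
Cov(S,T) = E[ST] − E[S]E[T] = 1.6 − (0.8)(1.8) = 0.16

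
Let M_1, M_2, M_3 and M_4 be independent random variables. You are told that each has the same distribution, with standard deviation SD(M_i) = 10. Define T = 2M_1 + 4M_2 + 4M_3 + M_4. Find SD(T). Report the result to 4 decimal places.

60.8276

V(M_i) = (10)² = 100
By independence, V(T) = (2)²V(M_1) + (4)²V(M_2) + (4)²V(M_3) + (1)²V(M_4)
= (2)²·100 + (4)²·100 + (4)²·100 + (1)²·100 = 3700
SD(T) = √3700 ≈ 60.8276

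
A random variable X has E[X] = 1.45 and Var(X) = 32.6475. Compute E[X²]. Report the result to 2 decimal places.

E[X²] = Var(X) + (E[X])² = 32.6475 + (1.45)² = 34.75

34.75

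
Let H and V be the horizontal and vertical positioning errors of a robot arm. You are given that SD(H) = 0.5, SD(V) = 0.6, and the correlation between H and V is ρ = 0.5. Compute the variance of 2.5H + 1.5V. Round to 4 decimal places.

var(H) = (0.5)² = 0.25;  var(V) = (0.6)² = 0.36
cov(H,V) = ρ·SD(H)·SD(V) = 0.5·0.5·0.6 = 0.15
var(2.5H + 1.5V) = (2.5)²·var(H) + (1.5)²·var(V) + 2·(2.5)·(1.5)·cov(H,V)
= 6.25·0.25 + 2.25·0.36 + 7.5·0.15 = 3.4975

3.4975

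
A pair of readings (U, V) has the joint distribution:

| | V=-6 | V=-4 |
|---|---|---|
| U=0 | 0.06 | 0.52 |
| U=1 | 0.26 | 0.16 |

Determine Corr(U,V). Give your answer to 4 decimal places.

-0.5455

E[U] = 0.42,  E[V] = -4.64
E[UV] = -2.2
Cov(U,V) = E[UV] − E[U]E[V] = -2.2 − (0.42)(-4.64) = -0.2512
Var(U) = 0.2436,  Var(V) = 0.8704
ρ = -0.2512 / √(0.2436·0.8704) ≈ -0.5455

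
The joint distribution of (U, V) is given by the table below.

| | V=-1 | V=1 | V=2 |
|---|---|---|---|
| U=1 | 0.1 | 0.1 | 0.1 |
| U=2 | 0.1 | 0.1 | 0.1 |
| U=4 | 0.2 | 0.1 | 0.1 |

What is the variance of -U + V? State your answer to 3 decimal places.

3.800

E[U] = 2.5,  E[V] = 0.5,  E[UV] = 1
Var(U) = 7.9 − (2.5)² = 1.65;  Var(V) = 1.9 − (0.5)² = 1.65
Cov(U,V) = 1 − (2.5)(0.5) = -0.25
Var(-U + V) = (-1)²·1.65 + (1)²·1.65 + 2·(-1)·(1)·-0.25 = 3.8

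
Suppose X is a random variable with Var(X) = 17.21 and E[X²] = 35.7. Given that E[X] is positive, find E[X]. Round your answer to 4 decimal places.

4.3000

(E[X])² = E[X²] − Var(X) = 35.7 − 17.21 = 18.49
E[X] = √18.49 = 4.3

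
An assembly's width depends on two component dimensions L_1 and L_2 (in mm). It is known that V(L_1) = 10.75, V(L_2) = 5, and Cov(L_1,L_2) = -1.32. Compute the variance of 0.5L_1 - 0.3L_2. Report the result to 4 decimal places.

3.5335

V(0.5L_1 - 0.3L_2) = (0.5)²·V(L_1) + (-0.3)²·V(L_2) + 2·(0.5)·(-0.3)·Cov(L_1,L_2)
= 0.25·10.75 + 0.09·5 + -0.3·-1.32 = 3.5335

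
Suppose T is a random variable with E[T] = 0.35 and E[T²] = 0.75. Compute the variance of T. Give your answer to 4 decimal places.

0.6275

Var(T) = 0.75 − (0.35)² = 0.6275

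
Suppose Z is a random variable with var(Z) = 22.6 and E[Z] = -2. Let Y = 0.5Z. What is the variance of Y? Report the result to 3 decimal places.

5.650

var(0.5Z) = (0.5)²·var(Z) = 0.25·22.6 = 5.65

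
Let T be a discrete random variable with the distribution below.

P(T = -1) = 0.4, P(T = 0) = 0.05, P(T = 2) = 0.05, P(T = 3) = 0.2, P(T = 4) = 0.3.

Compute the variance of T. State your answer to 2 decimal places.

E[T] = (-1)(0.4) + (0)(0.05) + (2)(0.05) + (3)(0.2) + (4)(0.3) = 1.5
E[T²] = (-1)²(0.4) + (0)²(0.05) + (2)²(0.05) + (3)²(0.2) + (4)²(0.3) = 7.2
var(T) = E[T²] − (E[T])² = 7.2 − (1.5)² = 4.95

4.95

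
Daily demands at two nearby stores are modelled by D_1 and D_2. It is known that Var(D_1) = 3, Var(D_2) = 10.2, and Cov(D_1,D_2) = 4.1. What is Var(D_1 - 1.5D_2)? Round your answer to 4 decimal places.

Var(D_1 - 1.5D_2) = (1)²·Var(D_1) + (-1.5)²·Var(D_2) + 2·(1)·(-1.5)·Cov(D_1,D_2)
= 1·3 + 2.25·10.2 + -3·4.1 = 13.65

13.6500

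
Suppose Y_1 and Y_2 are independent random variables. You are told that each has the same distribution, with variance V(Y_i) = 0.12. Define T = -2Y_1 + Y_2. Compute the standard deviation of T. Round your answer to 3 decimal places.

By independence, V(T) = (-2)²V(Y_1) + (1)²V(Y_2)
= (-2)²·0.12 + (1)²·0.12 = 0.6
SD(T) = √0.6 ≈ 0.775

0.775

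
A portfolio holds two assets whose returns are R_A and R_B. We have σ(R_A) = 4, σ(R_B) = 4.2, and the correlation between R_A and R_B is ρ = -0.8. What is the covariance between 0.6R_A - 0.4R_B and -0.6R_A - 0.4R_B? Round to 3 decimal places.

V(R_A) = (4)² = 16;  V(R_B) = (4.2)² = 17.64
Cov(R_A,R_B) = ρ·σ(R_A)·σ(R_B) = -0.8·4·4.2 = -13.44
Cov(0.6R_A - 0.4R_B, -0.6R_A - 0.4R_B) = (0.6)(-0.6)V(R_A) + (-0.4)(-0.4)V(R_B) + [(0.6)(-0.4) + (-0.4)(-0.6)]Cov(R_A,R_B)
= -0.36·16 + 0.16·17.64 + 0·-13.44 = -2.9376

-2.938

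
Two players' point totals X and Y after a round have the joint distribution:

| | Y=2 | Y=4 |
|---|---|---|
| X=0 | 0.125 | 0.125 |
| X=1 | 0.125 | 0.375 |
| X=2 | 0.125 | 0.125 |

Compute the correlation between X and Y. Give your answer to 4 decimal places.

E[X] = 1,  E[Y] = 3.25
E[XY] = 3.25
Cov(X,Y) = E[XY] − E[X]E[Y] = 3.25 − (1)(3.25) = 0
Var(X) = 0.5,  Var(Y) = 0.9375
ρ = 0 / √(0.5·0.9375) ≈ 0.0000

0.0000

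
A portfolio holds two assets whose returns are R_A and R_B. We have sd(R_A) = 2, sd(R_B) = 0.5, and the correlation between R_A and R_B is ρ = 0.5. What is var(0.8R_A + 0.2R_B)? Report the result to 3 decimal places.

2.730

var(R_A) = (2)² = 4;  var(R_B) = (0.5)² = 0.25
Cov(R_A,R_B) = ρ·sd(R_A)·sd(R_B) = 0.5·2·0.5 = 0.5
var(0.8R_A + 0.2R_B) = (0.8)²·var(R_A) + (0.2)²·var(R_B) + 2·(0.8)·(0.2)·Cov(R_A,R_B)
= 0.64·4 + 0.04·0.25 + 0.32·0.5 = 2.73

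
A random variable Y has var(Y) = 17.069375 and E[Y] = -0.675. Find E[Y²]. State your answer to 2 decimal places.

E[Y²] = var(Y) + (E[Y])² = 17.069375 + (-0.675)² = 17.525

17.53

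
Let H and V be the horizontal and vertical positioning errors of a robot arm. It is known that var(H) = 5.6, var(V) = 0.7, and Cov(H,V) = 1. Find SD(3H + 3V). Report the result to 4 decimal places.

var(3H + 3V) = (3)²·var(H) + (3)²·var(V) + 2·(3)·(3)·Cov(H,V)
= 9·5.6 + 9·0.7 + 18·1 = 74.7
SD(3H + 3V) = √74.7 ≈ 8.6429

8.6429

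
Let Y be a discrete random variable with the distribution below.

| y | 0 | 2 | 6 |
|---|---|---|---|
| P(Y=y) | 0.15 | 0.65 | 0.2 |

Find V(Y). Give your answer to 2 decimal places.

3.55

E[Y] = (0)(0.15) + (2)(0.65) + (6)(0.2) = 2.5
E[Y²] = (0)²(0.15) + (2)²(0.65) + (6)²(0.2) = 9.8
V(Y) = E[Y²] − (E[Y])² = 9.8 − (2.5)² = 3.55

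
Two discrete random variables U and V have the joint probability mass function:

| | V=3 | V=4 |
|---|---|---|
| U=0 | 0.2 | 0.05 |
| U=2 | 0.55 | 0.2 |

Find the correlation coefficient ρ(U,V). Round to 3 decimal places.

0.067

E[U] = 1.5,  E[V] = 3.25
E[UV] = 4.9
Cov(U,V) = E[UV] − E[U]E[V] = 4.9 − (1.5)(3.25) = 0.025
Var(U) = 0.75,  Var(V) = 0.1875
ρ = 0.025 / √(0.75·0.1875) ≈ 0.067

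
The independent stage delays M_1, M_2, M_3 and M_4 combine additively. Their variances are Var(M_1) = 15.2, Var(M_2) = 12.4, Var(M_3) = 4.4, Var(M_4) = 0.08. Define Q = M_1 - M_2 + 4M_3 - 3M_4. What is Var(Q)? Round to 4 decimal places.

By independence, Var(Q) = (1)²Var(M_1) + (-1)²Var(M_2) + (4)²Var(M_3) + (-3)²Var(M_4)
= (1)²·15.2 + (-1)²·12.4 + (4)²·4.4 + (-3)²·0.08 = 98.72

98.7200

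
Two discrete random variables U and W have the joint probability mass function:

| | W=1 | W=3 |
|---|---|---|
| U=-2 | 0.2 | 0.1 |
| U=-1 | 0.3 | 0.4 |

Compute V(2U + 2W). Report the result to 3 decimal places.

5.640

E[U] = -1.3,  E[W] = 2,  E[UW] = -2.5
V(U) = 1.9 − (-1.3)² = 0.21;  V(W) = 5 − (2)² = 1
Cov(U,W) = -2.5 − (-1.3)(2) = 0.1
V(2U + 2W) = (2)²·0.21 + (2)²·1 + 2·(2)·(2)·0.1 = 5.64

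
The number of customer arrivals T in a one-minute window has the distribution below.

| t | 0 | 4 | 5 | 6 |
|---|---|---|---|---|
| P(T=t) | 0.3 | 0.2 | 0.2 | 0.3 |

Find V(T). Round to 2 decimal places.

6.04

E[T] = (0)(0.3) + (4)(0.2) + (5)(0.2) + (6)(0.3) = 3.6
E[T²] = (0)²(0.3) + (4)²(0.2) + (5)²(0.2) + (6)²(0.3) = 19
V(T) = E[T²] − (E[T])² = 19 − (3.6)² = 6.04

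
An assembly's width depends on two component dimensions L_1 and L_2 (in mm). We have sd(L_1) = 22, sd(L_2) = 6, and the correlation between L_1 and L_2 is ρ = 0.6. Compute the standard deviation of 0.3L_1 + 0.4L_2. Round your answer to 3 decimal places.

8.266

Var(L_1) = (22)² = 484;  Var(L_2) = (6)² = 36
cov(L_1,L_2) = ρ·sd(L_1)·sd(L_2) = 0.6·22·6 = 79.2
Var(0.3L_1 + 0.4L_2) = (0.3)²·Var(L_1) + (0.4)²·Var(L_2) + 2·(0.3)·(0.4)·cov(L_1,L_2)
= 0.09·484 + 0.16·36 + 0.24·79.2 = 68.328
sd(0.3L_1 + 0.4L_2) = √68.328 ≈ 8.266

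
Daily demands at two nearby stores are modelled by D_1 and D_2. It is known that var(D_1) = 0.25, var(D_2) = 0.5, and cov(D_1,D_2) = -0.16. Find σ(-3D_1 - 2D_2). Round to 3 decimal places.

var(-3D_1 - 2D_2) = (-3)²·var(D_1) + (-2)²·var(D_2) + 2·(-3)·(-2)·cov(D_1,D_2)
= 9·0.25 + 4·0.5 + 12·-0.16 = 2.33
σ(-3D_1 - 2D_2) = √2.33 ≈ 1.526

1.526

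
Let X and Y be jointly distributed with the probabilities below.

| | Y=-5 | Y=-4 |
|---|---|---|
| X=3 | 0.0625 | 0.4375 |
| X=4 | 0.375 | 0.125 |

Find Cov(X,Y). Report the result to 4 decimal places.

-0.1563

E[X] = 3.5,  E[Y] = -4.4375
E[XY] = -15.6875
Cov(X,Y) = E[XY] − E[X]E[Y] = -15.6875 − (3.5)(-4.4375) = -0.15625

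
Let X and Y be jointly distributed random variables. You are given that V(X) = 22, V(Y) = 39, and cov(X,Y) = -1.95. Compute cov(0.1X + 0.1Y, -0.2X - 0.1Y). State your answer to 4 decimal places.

cov(0.1X + 0.1Y, -0.2X - 0.1Y) = (0.1)(-0.2)V(X) + (0.1)(-0.1)V(Y) + [(0.1)(-0.1) + (0.1)(-0.2)]cov(X,Y)
= -0.02·22 + -0.01·39 + -0.03·-1.95 = -0.7715

-0.7715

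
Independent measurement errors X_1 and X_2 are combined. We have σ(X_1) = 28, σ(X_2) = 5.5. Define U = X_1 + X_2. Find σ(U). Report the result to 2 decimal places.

28.54

Var(X_1) = 784, Var(X_2) = 30.25
By independence, Var(U) = (1)²Var(X_1) + (1)²Var(X_2)
= (1)²·784 + (1)²·30.25 = 814.25
σ(U) = √814.25 ≈ 28.54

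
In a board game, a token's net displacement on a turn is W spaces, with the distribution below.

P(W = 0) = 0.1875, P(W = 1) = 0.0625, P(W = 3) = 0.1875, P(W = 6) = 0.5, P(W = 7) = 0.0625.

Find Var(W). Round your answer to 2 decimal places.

E[W] = (0)(0.1875) + (1)(0.0625) + (3)(0.1875) + (6)(0.5) + (7)(0.0625) = 4.0625
E[W²] = (0)²(0.1875) + (1)²(0.0625) + (3)²(0.1875) + (6)²(0.5) + (7)²(0.0625) = 22.8125
Var(W) = E[W²] − (E[W])² = 22.8125 − (4.0625)² = 6.30859375

6.31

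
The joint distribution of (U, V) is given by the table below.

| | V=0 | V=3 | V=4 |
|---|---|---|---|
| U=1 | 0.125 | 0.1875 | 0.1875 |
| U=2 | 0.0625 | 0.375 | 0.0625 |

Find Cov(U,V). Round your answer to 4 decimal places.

0.0313

E[U] = 1.5,  E[V] = 2.6875
E[UV] = 4.0625
Cov(U,V) = E[UV] − E[U]E[V] = 4.0625 − (1.5)(2.6875) = 0.03125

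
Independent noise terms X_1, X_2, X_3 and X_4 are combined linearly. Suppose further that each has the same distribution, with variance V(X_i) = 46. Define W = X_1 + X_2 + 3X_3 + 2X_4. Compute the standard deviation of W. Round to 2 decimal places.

26.27

By independence, V(W) = (1)²V(X_1) + (1)²V(X_2) + (3)²V(X_3) + (2)²V(X_4)
= (1)²·46 + (1)²·46 + (3)²·46 + (2)²·46 = 690
SD(W) = √690 ≈ 26.27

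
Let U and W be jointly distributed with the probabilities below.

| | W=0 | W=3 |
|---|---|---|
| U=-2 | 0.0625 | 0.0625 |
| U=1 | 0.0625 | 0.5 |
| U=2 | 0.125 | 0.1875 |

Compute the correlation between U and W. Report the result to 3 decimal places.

E[U] = 0.9375,  E[W] = 2.25
E[UW] = 2.25
Cov(U,W) = E[UW] − E[U]E[W] = 2.25 − (0.9375)(2.25) = 0.140625
Var(U) = 1.43359375,  Var(W) = 1.6875
ρ = 0.140625 / √(1.43359375·1.6875) ≈ 0.090

0.090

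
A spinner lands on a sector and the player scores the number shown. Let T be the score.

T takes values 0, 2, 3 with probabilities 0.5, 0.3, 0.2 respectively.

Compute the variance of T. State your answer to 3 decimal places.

1.560

E[T] = (0)(0.5) + (2)(0.3) + (3)(0.2) = 1.2
E[T²] = (0)²(0.5) + (2)²(0.3) + (3)²(0.2) = 3
Var(T) = E[T²] − (E[T])² = 3 − (1.2)² = 1.56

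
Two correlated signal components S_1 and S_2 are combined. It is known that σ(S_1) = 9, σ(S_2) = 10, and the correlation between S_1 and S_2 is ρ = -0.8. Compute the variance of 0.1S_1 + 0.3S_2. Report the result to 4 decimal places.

5.4900

Var(S_1) = (9)² = 81;  Var(S_2) = (10)² = 100
Cov(S_1,S_2) = ρ·σ(S_1)·σ(S_2) = -0.8·9·10 = -72
Var(0.1S_1 + 0.3S_2) = (0.1)²·Var(S_1) + (0.3)²·Var(S_2) + 2·(0.1)·(0.3)·Cov(S_1,S_2)
= 0.01·81 + 0.09·100 + 0.06·-72 = 5.49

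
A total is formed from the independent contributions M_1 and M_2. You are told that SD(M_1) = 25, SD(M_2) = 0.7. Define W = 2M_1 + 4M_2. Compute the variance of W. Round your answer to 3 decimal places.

Var(M_1) = 625, Var(M_2) = 0.49
By independence, Var(W) = (2)²Var(M_1) + (4)²Var(M_2)
= (2)²·625 + (4)²·0.49 = 2507.84

2507.840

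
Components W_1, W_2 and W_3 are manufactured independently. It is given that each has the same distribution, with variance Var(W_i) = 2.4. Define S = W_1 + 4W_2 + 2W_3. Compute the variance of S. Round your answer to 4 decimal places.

50.4000

By independence, Var(S) = (1)²Var(W_1) + (4)²Var(W_2) + (2)²Var(W_3)
= (1)²·2.4 + (4)²·2.4 + (2)²·2.4 = 50.4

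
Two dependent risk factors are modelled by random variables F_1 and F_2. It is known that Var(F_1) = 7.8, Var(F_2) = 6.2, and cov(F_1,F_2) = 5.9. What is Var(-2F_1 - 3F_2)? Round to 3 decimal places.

157.800

Var(-2F_1 - 3F_2) = (-2)²·Var(F_1) + (-3)²·Var(F_2) + 2·(-2)·(-3)·cov(F_1,F_2)
= 4·7.8 + 9·6.2 + 12·5.9 = 157.8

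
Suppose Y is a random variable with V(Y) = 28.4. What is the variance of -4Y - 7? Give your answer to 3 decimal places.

454.400

V(-4Y - 7) = (-4)²·V(Y) = 16·28.4 = 454.4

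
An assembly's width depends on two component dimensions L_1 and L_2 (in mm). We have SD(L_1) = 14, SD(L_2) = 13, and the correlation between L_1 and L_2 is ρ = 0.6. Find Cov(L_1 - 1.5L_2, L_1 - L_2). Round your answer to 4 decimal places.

V(L_1) = (14)² = 196;  V(L_2) = (13)² = 169
Cov(L_1,L_2) = ρ·SD(L_1)·SD(L_2) = 0.6·14·13 = 109.2
Cov(L_1 - 1.5L_2, L_1 - L_2) = (1)(1)V(L_1) + (-1.5)(-1)V(L_2) + [(1)(-1) + (-1.5)(1)]Cov(L_1,L_2)
= 1·196 + 1.5·169 + -2.5·109.2 = 176.5

176.5000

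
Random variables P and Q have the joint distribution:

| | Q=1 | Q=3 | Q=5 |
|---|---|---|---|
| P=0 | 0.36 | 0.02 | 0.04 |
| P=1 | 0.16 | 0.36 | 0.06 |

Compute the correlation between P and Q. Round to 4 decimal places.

0.4368

E[P] = 0.58,  E[Q] = 2.16
E[PQ] = 1.54
cov(P,Q) = E[PQ] − E[P]E[Q] = 1.54 − (0.58)(2.16) = 0.2872
Var(P) = 0.2436,  Var(Q) = 1.7744
ρ = 0.2872 / √(0.2436·1.7744) ≈ 0.4368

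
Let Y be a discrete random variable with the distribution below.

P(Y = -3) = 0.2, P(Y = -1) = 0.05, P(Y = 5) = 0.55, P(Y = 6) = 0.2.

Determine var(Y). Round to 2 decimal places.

E[Y] = (-3)(0.2) + (-1)(0.05) + (5)(0.55) + (6)(0.2) = 3.3
E[Y²] = (-3)²(0.2) + (-1)²(0.05) + (5)²(0.55) + (6)²(0.2) = 22.8
var(Y) = E[Y²] − (E[Y])² = 22.8 − (3.3)² = 11.91

11.91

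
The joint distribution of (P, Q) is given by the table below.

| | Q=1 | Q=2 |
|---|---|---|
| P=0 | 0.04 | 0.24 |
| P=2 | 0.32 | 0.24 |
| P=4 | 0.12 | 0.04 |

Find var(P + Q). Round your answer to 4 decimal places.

E[P] = 1.76,  E[Q] = 1.52,  E[PQ] = 2.4
var(P) = 4.8 − (1.76)² = 1.7024;  var(Q) = 2.56 − (1.52)² = 0.2496
Cov(P,Q) = 2.4 − (1.76)(1.52) = -0.2752
var(P + Q) = (1)²·1.7024 + (1)²·0.2496 + 2·(1)·(1)·-0.2752 = 1.4016

1.4016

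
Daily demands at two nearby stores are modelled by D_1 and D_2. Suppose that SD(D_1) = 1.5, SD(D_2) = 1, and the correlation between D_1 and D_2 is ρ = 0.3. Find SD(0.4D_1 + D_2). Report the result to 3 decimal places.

1.311

var(D_1) = (1.5)² = 2.25;  var(D_2) = (1)² = 1
cov(D_1,D_2) = ρ·SD(D_1)·SD(D_2) = 0.3·1.5·1 = 0.45
var(0.4D_1 + D_2) = (0.4)²·var(D_1) + (1)²·var(D_2) + 2·(0.4)·(1)·cov(D_1,D_2)
= 0.16·2.25 + 1·1 + 0.8·0.45 = 1.72
SD(0.4D_1 + D_2) = √1.72 ≈ 1.311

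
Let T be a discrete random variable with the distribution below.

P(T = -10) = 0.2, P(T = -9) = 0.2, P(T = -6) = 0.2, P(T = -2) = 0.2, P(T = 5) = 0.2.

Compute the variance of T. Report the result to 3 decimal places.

29.840

E[T] = (-10)(0.2) + (-9)(0.2) + (-6)(0.2) + (-2)(0.2) + (5)(0.2) = -4.4
E[T²] = (-10)²(0.2) + (-9)²(0.2) + (-6)²(0.2) + (-2)²(0.2) + (5)²(0.2) = 49.2
V(T) = E[T²] − (E[T])² = 49.2 − (-4.4)² = 29.84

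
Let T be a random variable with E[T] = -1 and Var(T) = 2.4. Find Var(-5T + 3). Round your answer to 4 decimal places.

Var(-5T + 3) = (-5)²·Var(T) = 25·2.4 = 60

60.0000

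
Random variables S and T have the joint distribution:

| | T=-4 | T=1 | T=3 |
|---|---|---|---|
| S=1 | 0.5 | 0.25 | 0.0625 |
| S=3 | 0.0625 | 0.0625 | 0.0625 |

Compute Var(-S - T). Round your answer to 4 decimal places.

E[S] = 1.375,  E[T] = -1.5625,  E[ST] = -1.5625
Var(S) = 2.5 − (1.375)² = 0.609375;  Var(T) = 10.4375 − (-1.5625)² = 7.99609375
cov(S,T) = -1.5625 − (1.375)(-1.5625) = 0.5859375
Var(-S - T) = (-1)²·0.609375 + (-1)²·7.99609375 + 2·(-1)·(-1)·0.5859375 = 9.77734375

9.7773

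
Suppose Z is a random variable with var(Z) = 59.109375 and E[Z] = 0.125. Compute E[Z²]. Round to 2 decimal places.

59.13

E[Z²] = var(Z) + (E[Z])² = 59.109375 + (0.125)² = 59.125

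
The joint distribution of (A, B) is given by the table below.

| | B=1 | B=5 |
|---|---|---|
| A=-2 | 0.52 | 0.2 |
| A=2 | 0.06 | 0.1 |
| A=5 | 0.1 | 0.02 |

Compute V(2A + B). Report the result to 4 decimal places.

29.5424

E[A] = -0.52,  E[B] = 2.28,  E[AB] = -0.92
V(A) = 6.52 − (-0.52)² = 6.2496;  V(B) = 8.68 − (2.28)² = 3.4816
Cov(A,B) = -0.92 − (-0.52)(2.28) = 0.2656
V(2A + B) = (2)²·6.2496 + (1)²·3.4816 + 2·(2)·(1)·0.2656 = 29.5424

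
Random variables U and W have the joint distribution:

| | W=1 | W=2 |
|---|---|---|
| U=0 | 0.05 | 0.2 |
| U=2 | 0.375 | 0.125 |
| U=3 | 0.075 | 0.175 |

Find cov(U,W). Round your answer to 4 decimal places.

E[U] = 1.75,  E[W] = 1.5
E[UW] = 2.525
cov(U,W) = E[UW] − E[U]E[W] = 2.525 − (1.75)(1.5) = -0.1

-0.1000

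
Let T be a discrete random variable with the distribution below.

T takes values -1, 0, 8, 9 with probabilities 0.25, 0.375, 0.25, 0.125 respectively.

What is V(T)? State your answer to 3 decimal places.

18.109

E[T] = (-1)(0.25) + (0)(0.375) + (8)(0.25) + (9)(0.125) = 2.875
E[T²] = (-1)²(0.25) + (0)²(0.375) + (8)²(0.25) + (9)²(0.125) = 26.375
V(T) = E[T²] − (E[T])² = 26.375 − (2.875)² = 18.109375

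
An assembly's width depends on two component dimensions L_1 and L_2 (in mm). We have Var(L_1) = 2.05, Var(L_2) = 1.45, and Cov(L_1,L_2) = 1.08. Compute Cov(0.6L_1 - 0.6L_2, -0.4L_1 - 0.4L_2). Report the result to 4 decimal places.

Cov(0.6L_1 - 0.6L_2, -0.4L_1 - 0.4L_2) = (0.6)(-0.4)Var(L_1) + (-0.6)(-0.4)Var(L_2) + [(0.6)(-0.4) + (-0.6)(-0.4)]Cov(L_1,L_2)
= -0.24·2.05 + 0.24·1.45 + 0·1.08 = -0.144

-0.1440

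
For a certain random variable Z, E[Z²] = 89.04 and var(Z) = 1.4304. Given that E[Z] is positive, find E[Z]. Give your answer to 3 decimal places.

(E[Z])² = E[Z²] − var(Z) = 89.04 − 1.4304 = 87.6096
E[Z] = √87.6096 = 9.36

9.360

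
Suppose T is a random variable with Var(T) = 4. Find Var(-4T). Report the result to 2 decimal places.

Var(-4T) = (-4)²·Var(T) = 16·4 = 64

64.00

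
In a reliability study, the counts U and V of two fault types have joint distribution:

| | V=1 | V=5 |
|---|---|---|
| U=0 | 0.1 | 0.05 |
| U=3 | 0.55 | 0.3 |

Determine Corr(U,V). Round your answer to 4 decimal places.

0.0147

E[U] = 2.55,  E[V] = 2.4
E[UV] = 6.15
Cov(U,V) = E[UV] − E[U]E[V] = 6.15 − (2.55)(2.4) = 0.03
Var(U) = 1.1475,  Var(V) = 3.64
ρ = 0.03 / √(1.1475·3.64) ≈ 0.0147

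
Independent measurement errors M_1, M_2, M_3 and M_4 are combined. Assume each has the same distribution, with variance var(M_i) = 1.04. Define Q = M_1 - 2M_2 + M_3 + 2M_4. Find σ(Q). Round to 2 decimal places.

By independence, var(Q) = (1)²var(M_1) + (-2)²var(M_2) + (1)²var(M_3) + (2)²var(M_4)
= (1)²·1.04 + (-2)²·1.04 + (1)²·1.04 + (2)²·1.04 = 10.4
σ(Q) = √10.4 ≈ 3.22

3.22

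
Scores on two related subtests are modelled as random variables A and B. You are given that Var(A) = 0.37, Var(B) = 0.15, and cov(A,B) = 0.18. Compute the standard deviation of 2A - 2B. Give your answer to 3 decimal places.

Var(2A - 2B) = (2)²·Var(A) + (-2)²·Var(B) + 2·(2)·(-2)·cov(A,B)
= 4·0.37 + 4·0.15 + -8·0.18 = 0.64
sd(2A - 2B) = √0.64 ≈ 0.800

0.800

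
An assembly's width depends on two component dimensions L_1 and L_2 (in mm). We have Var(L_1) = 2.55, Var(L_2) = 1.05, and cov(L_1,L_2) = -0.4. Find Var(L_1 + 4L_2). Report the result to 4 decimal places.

16.1500

Var(L_1 + 4L_2) = (1)²·Var(L_1) + (4)²·Var(L_2) + 2·(1)·(4)·cov(L_1,L_2)
= 1·2.55 + 16·1.05 + 8·-0.4 = 16.15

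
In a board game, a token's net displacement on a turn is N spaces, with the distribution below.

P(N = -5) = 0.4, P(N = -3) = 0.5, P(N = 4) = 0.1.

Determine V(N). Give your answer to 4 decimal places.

6.4900

E[N] = (-5)(0.4) + (-3)(0.5) + (4)(0.1) = -3.1
E[N²] = (-5)²(0.4) + (-3)²(0.5) + (4)²(0.1) = 16.1
V(N) = E[N²] − (E[N])² = 16.1 − (-3.1)² = 6.49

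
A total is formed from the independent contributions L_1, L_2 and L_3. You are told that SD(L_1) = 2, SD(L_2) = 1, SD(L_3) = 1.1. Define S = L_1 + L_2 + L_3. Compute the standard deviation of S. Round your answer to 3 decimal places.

2.492

var(L_1) = 4, var(L_2) = 1, var(L_3) = 1.21
By independence, var(S) = (1)²var(L_1) + (1)²var(L_2) + (1)²var(L_3)
= (1)²·4 + (1)²·1 + (1)²·1.21 = 6.21
SD(S) = √6.21 ≈ 2.492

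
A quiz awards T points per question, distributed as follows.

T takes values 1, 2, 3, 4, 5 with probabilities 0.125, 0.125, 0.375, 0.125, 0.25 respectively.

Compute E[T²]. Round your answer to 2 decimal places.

E[T²] = (1)²(0.125) + (2)²(0.125) + (3)²(0.375) + (4)²(0.125) + (5)²(0.25) = 12.25

12.25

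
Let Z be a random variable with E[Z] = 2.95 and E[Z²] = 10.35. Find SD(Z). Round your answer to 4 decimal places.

1.2835

Var(Z) = 10.35 − (2.95)² = 1.6475
SD(Z) = √1.6475 ≈ 1.2835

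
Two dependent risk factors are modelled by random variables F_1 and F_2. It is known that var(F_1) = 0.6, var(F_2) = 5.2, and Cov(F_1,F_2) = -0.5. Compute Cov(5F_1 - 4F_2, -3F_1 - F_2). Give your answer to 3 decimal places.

Cov(5F_1 - 4F_2, -3F_1 - F_2) = (5)(-3)var(F_1) + (-4)(-1)var(F_2) + [(5)(-1) + (-4)(-3)]Cov(F_1,F_2)
= -15·0.6 + 4·5.2 + 7·-0.5 = 8.3

8.300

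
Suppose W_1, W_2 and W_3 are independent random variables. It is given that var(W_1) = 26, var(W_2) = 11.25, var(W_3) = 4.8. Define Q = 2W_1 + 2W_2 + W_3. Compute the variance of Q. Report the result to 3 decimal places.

153.800

By independence, var(Q) = (2)²var(W_1) + (2)²var(W_2) + (1)²var(W_3)
= (2)²·26 + (2)²·11.25 + (1)²·4.8 = 153.8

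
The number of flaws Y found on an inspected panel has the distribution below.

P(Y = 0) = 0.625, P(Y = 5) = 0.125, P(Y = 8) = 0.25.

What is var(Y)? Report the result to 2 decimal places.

12.23

E[Y] = (0)(0.625) + (5)(0.125) + (8)(0.25) = 2.625
E[Y²] = (0)²(0.625) + (5)²(0.125) + (8)²(0.25) = 19.125
var(Y) = E[Y²] − (E[Y])² = 19.125 − (2.625)² = 12.234375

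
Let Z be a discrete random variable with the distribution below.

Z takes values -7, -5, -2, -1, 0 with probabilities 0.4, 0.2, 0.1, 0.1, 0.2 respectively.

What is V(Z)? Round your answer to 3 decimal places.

8.290

E[Z] = (-7)(0.4) + (-5)(0.2) + (-2)(0.1) + (-1)(0.1) + (0)(0.2) = -4.1
E[Z²] = (-7)²(0.4) + (-5)²(0.2) + (-2)²(0.1) + (-1)²(0.1) + (0)²(0.2) = 25.1
V(Z) = E[Z²] − (E[Z])² = 25.1 − (-4.1)² = 8.29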